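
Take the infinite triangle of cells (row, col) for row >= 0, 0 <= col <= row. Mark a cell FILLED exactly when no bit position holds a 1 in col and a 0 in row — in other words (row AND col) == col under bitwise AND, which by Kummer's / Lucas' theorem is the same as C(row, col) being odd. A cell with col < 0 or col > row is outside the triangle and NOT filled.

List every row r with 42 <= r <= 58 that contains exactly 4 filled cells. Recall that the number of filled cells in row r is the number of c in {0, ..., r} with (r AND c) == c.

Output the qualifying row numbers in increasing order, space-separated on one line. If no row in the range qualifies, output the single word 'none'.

Answer: 48

Derivation:
Row r has 2^popcount(r) filled cells, so we need popcount(r) = log2(4) = 2.
Scan r = 42..58 and keep those with exactly 2 one-bits:
r=42=101010 popcount=3 -> skip
r=43=101011 popcount=4 -> skip
r=44=101100 popcount=3 -> skip
r=45=101101 popcount=4 -> skip
r=46=101110 popcount=4 -> skip
r=47=101111 popcount=5 -> skip
r=48=110000 popcount=2 -> KEEP
r=49=110001 popcount=3 -> skip
r=50=110010 popcount=3 -> skip
r=51=110011 popcount=4 -> skip
r=52=110100 popcount=3 -> skip
r=53=110101 popcount=4 -> skip
r=54=110110 popcount=4 -> skip
r=55=110111 popcount=5 -> skip
r=56=111000 popcount=3 -> skip
r=57=111001 popcount=4 -> skip
r=58=111010 popcount=4 -> skip
Kept rows: 48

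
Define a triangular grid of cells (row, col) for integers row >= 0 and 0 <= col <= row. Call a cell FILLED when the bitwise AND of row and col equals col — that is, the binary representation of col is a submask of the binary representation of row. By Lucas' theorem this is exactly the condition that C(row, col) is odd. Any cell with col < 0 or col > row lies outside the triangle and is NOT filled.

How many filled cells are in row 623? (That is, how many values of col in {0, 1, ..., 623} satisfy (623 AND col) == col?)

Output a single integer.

623 in binary = 1001101111
popcount(623) = number of 1-bits in 1001101111 = 7
A col c satisfies (623 AND c) == c iff every set bit of c is also set in 623; each of the 7 set bits of 623 can independently be on or off in c.
count = 2^7 = 128

Answer: 128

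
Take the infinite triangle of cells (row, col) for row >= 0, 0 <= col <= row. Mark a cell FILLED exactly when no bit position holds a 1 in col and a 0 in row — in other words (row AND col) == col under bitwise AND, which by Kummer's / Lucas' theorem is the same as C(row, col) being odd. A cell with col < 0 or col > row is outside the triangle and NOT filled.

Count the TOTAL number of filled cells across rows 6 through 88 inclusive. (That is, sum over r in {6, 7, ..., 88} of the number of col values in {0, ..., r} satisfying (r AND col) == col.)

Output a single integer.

Answer: 992

Derivation:
r6=110 pc2: +4 =4
r7=111 pc3: +8 =12
r8=1000 pc1: +2 =14
r9=1001 pc2: +4 =18
r10=1010 pc2: +4 =22
r11=1011 pc3: +8 =30
r12=1100 pc2: +4 =34
r13=1101 pc3: +8 =42
r14=1110 pc3: +8 =50
r15=1111 pc4: +16 =66
r16=10000 pc1: +2 =68
r17=10001 pc2: +4 =72
r18=10010 pc2: +4 =76
r19=10011 pc3: +8 =84
r20=10100 pc2: +4 =88
r21=10101 pc3: +8 =96
r22=10110 pc3: +8 =104
r23=10111 pc4: +16 =120
r24=11000 pc2: +4 =124
r25=11001 pc3: +8 =132
r26=11010 pc3: +8 =140
r27=11011 pc4: +16 =156
r28=11100 pc3: +8 =164
r29=11101 pc4: +16 =180
r30=11110 pc4: +16 =196
r31=11111 pc5: +32 =228
r32=100000 pc1: +2 =230
r33=100001 pc2: +4 =234
r34=100010 pc2: +4 =238
r35=100011 pc3: +8 =246
r36=100100 pc2: +4 =250
r37=100101 pc3: +8 =258
r38=100110 pc3: +8 =266
r39=100111 pc4: +16 =282
r40=101000 pc2: +4 =286
r41=101001 pc3: +8 =294
r42=101010 pc3: +8 =302
r43=101011 pc4: +16 =318
r44=101100 pc3: +8 =326
r45=101101 pc4: +16 =342
r46=101110 pc4: +16 =358
r47=101111 pc5: +32 =390
r48=110000 pc2: +4 =394
r49=110001 pc3: +8 =402
r50=110010 pc3: +8 =410
r51=110011 pc4: +16 =426
r52=110100 pc3: +8 =434
r53=110101 pc4: +16 =450
r54=110110 pc4: +16 =466
r55=110111 pc5: +32 =498
r56=111000 pc3: +8 =506
r57=111001 pc4: +16 =522
r58=111010 pc4: +16 =538
r59=111011 pc5: +32 =570
r60=111100 pc4: +16 =586
r61=111101 pc5: +32 =618
r62=111110 pc5: +32 =650
r63=111111 pc6: +64 =714
r64=1000000 pc1: +2 =716
r65=1000001 pc2: +4 =720
r66=1000010 pc2: +4 =724
r67=1000011 pc3: +8 =732
r68=1000100 pc2: +4 =736
r69=1000101 pc3: +8 =744
r70=1000110 pc3: +8 =752
r71=1000111 pc4: +16 =768
r72=1001000 pc2: +4 =772
r73=1001001 pc3: +8 =780
r74=1001010 pc3: +8 =788
r75=1001011 pc4: +16 =804
r76=1001100 pc3: +8 =812
r77=1001101 pc4: +16 =828
r78=1001110 pc4: +16 =844
r79=1001111 pc5: +32 =876
r80=1010000 pc2: +4 =880
r81=1010001 pc3: +8 =888
r82=1010010 pc3: +8 =896
r83=1010011 pc4: +16 =912
r84=1010100 pc3: +8 =920
r85=1010101 pc4: +16 =936
r86=1010110 pc4: +16 =952
r87=1010111 pc5: +32 =984
r88=1011000 pc3: +8 =992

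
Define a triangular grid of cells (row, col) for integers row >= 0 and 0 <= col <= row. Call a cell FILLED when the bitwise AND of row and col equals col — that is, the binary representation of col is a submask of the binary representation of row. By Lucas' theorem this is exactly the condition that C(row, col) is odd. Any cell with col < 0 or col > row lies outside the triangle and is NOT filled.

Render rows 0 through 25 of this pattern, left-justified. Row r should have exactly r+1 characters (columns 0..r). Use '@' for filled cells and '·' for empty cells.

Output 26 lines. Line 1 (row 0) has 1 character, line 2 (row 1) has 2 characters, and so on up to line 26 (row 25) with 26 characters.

r0=0: @
r1=1: @@
r2=10: @·@
r3=11: @@@@
r4=100: @···@
r5=101: @@··@@
r6=110: @·@·@·@
r7=111: @@@@@@@@
r8=1000: @·······@
r9=1001: @@······@@
r10=1010: @·@·····@·@
r11=1011: @@@@····@@@@
r12=1100: @···@···@···@
r13=1101: @@··@@··@@··@@
r14=1110: @·@·@·@·@·@·@·@
r15=1111: @@@@@@@@@@@@@@@@
r16=10000: @···············@
r17=10001: @@··············@@
r18=10010: @·@·············@·@
r19=10011: @@@@············@@@@
r20=10100: @···@···········@···@
r21=10101: @@··@@··········@@··@@
r22=10110: @·@·@·@·········@·@·@·@
r23=10111: @@@@@@@@········@@@@@@@@
r24=11000: @·······@·······@·······@
r25=11001: @@······@@······@@······@@

Answer: @
@@
@·@
@@@@
@···@
@@··@@
@·@·@·@
@@@@@@@@
@·······@
@@······@@
@·@·····@·@
@@@@····@@@@
@···@···@···@
@@··@@··@@··@@
@·@·@·@·@·@·@·@
@@@@@@@@@@@@@@@@
@···············@
@@··············@@
@·@·············@·@
@@@@············@@@@
@···@···········@···@
@@··@@··········@@··@@
@·@·@·@·········@·@·@·@
@@@@@@@@········@@@@@@@@
@·······@·······@·······@
@@······@@······@@······@@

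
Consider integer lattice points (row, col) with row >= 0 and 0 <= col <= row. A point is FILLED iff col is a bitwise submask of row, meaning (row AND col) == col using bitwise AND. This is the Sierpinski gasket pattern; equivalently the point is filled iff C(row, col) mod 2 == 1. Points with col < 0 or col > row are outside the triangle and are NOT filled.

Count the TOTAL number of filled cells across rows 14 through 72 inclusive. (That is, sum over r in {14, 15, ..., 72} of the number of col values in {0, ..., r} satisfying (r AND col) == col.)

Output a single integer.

r14=1110 pc3: +8 =8
r15=1111 pc4: +16 =24
r16=10000 pc1: +2 =26
r17=10001 pc2: +4 =30
r18=10010 pc2: +4 =34
r19=10011 pc3: +8 =42
r20=10100 pc2: +4 =46
r21=10101 pc3: +8 =54
r22=10110 pc3: +8 =62
r23=10111 pc4: +16 =78
r24=11000 pc2: +4 =82
r25=11001 pc3: +8 =90
r26=11010 pc3: +8 =98
r27=11011 pc4: +16 =114
r28=11100 pc3: +8 =122
r29=11101 pc4: +16 =138
r30=11110 pc4: +16 =154
r31=11111 pc5: +32 =186
r32=100000 pc1: +2 =188
r33=100001 pc2: +4 =192
r34=100010 pc2: +4 =196
r35=100011 pc3: +8 =204
r36=100100 pc2: +4 =208
r37=100101 pc3: +8 =216
r38=100110 pc3: +8 =224
r39=100111 pc4: +16 =240
r40=101000 pc2: +4 =244
r41=101001 pc3: +8 =252
r42=101010 pc3: +8 =260
r43=101011 pc4: +16 =276
r44=101100 pc3: +8 =284
r45=101101 pc4: +16 =300
r46=101110 pc4: +16 =316
r47=101111 pc5: +32 =348
r48=110000 pc2: +4 =352
r49=110001 pc3: +8 =360
r50=110010 pc3: +8 =368
r51=110011 pc4: +16 =384
r52=110100 pc3: +8 =392
r53=110101 pc4: +16 =408
r54=110110 pc4: +16 =424
r55=110111 pc5: +32 =456
r56=111000 pc3: +8 =464
r57=111001 pc4: +16 =480
r58=111010 pc4: +16 =496
r59=111011 pc5: +32 =528
r60=111100 pc4: +16 =544
r61=111101 pc5: +32 =576
r62=111110 pc5: +32 =608
r63=111111 pc6: +64 =672
r64=1000000 pc1: +2 =674
r65=1000001 pc2: +4 =678
r66=1000010 pc2: +4 =682
r67=1000011 pc3: +8 =690
r68=1000100 pc2: +4 =694
r69=1000101 pc3: +8 =702
r70=1000110 pc3: +8 =710
r71=1000111 pc4: +16 =726
r72=1001000 pc2: +4 =730

Answer: 730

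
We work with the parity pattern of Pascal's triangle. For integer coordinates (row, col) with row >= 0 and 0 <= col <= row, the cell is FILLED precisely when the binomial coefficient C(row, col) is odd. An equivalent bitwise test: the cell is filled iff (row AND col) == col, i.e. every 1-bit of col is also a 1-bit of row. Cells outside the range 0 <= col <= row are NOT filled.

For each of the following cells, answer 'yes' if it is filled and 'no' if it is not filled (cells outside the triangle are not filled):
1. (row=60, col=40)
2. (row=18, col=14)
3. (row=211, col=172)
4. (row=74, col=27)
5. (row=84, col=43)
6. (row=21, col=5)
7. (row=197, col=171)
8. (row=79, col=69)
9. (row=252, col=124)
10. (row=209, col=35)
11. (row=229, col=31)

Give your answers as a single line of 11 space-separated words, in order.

Answer: yes no no no no yes no yes yes no no

Derivation:
(60,40): row=0b111100, col=0b101000, row AND col = 0b101000 = 40; 40 == 40 -> filled
(18,14): row=0b10010, col=0b1110, row AND col = 0b10 = 2; 2 != 14 -> empty
(211,172): row=0b11010011, col=0b10101100, row AND col = 0b10000000 = 128; 128 != 172 -> empty
(74,27): row=0b1001010, col=0b11011, row AND col = 0b1010 = 10; 10 != 27 -> empty
(84,43): row=0b1010100, col=0b101011, row AND col = 0b0 = 0; 0 != 43 -> empty
(21,5): row=0b10101, col=0b101, row AND col = 0b101 = 5; 5 == 5 -> filled
(197,171): row=0b11000101, col=0b10101011, row AND col = 0b10000001 = 129; 129 != 171 -> empty
(79,69): row=0b1001111, col=0b1000101, row AND col = 0b1000101 = 69; 69 == 69 -> filled
(252,124): row=0b11111100, col=0b1111100, row AND col = 0b1111100 = 124; 124 == 124 -> filled
(209,35): row=0b11010001, col=0b100011, row AND col = 0b1 = 1; 1 != 35 -> empty
(229,31): row=0b11100101, col=0b11111, row AND col = 0b101 = 5; 5 != 31 -> empty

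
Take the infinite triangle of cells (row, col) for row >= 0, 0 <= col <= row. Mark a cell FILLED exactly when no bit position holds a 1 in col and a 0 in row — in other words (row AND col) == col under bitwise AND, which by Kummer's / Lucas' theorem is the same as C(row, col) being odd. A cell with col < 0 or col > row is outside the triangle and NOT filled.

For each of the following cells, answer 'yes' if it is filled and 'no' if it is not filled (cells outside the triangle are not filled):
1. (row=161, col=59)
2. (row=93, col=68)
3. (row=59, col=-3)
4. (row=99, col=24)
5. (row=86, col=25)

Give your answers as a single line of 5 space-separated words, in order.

(161,59): row=0b10100001, col=0b111011, row AND col = 0b100001 = 33; 33 != 59 -> empty
(93,68): row=0b1011101, col=0b1000100, row AND col = 0b1000100 = 68; 68 == 68 -> filled
(59,-3): col outside [0, 59] -> not filled
(99,24): row=0b1100011, col=0b11000, row AND col = 0b0 = 0; 0 != 24 -> empty
(86,25): row=0b1010110, col=0b11001, row AND col = 0b10000 = 16; 16 != 25 -> empty

Answer: no yes no no no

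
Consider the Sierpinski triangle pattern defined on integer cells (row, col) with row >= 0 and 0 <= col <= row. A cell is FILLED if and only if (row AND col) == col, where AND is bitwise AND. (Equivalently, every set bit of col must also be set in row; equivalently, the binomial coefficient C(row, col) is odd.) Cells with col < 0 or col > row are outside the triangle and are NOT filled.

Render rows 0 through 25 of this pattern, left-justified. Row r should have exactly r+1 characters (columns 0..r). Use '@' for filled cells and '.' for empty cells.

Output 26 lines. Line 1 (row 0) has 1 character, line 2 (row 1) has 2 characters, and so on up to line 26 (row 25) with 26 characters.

Answer: @
@@
@.@
@@@@
@...@
@@..@@
@.@.@.@
@@@@@@@@
@.......@
@@......@@
@.@.....@.@
@@@@....@@@@
@...@...@...@
@@..@@..@@..@@
@.@.@.@.@.@.@.@
@@@@@@@@@@@@@@@@
@...............@
@@..............@@
@.@.............@.@
@@@@............@@@@
@...@...........@...@
@@..@@..........@@..@@
@.@.@.@.........@.@.@.@
@@@@@@@@........@@@@@@@@
@.......@.......@.......@
@@......@@......@@......@@

Derivation:
r0=0: @
r1=1: @@
r2=10: @.@
r3=11: @@@@
r4=100: @...@
r5=101: @@..@@
r6=110: @.@.@.@
r7=111: @@@@@@@@
r8=1000: @.......@
r9=1001: @@......@@
r10=1010: @.@.....@.@
r11=1011: @@@@....@@@@
r12=1100: @...@...@...@
r13=1101: @@..@@..@@..@@
r14=1110: @.@.@.@.@.@.@.@
r15=1111: @@@@@@@@@@@@@@@@
r16=10000: @...............@
r17=10001: @@..............@@
r18=10010: @.@.............@.@
r19=10011: @@@@............@@@@
r20=10100: @...@...........@...@
r21=10101: @@..@@..........@@..@@
r22=10110: @.@.@.@.........@.@.@.@
r23=10111: @@@@@@@@........@@@@@@@@
r24=11000: @.......@.......@.......@
r25=11001: @@......@@......@@......@@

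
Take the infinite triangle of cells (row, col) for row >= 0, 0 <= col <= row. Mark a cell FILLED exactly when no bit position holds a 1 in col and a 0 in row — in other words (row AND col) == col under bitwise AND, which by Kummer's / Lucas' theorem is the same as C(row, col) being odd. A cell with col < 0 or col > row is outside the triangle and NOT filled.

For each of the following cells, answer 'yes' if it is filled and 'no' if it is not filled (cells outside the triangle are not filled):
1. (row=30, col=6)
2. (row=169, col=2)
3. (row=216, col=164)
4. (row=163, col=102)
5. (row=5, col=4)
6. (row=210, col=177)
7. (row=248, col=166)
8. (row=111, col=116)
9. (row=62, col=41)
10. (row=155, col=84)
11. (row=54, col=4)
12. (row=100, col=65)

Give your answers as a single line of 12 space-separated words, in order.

Answer: yes no no no yes no no no no no yes no

Derivation:
(30,6): row=0b11110, col=0b110, row AND col = 0b110 = 6; 6 == 6 -> filled
(169,2): row=0b10101001, col=0b10, row AND col = 0b0 = 0; 0 != 2 -> empty
(216,164): row=0b11011000, col=0b10100100, row AND col = 0b10000000 = 128; 128 != 164 -> empty
(163,102): row=0b10100011, col=0b1100110, row AND col = 0b100010 = 34; 34 != 102 -> empty
(5,4): row=0b101, col=0b100, row AND col = 0b100 = 4; 4 == 4 -> filled
(210,177): row=0b11010010, col=0b10110001, row AND col = 0b10010000 = 144; 144 != 177 -> empty
(248,166): row=0b11111000, col=0b10100110, row AND col = 0b10100000 = 160; 160 != 166 -> empty
(111,116): col outside [0, 111] -> not filled
(62,41): row=0b111110, col=0b101001, row AND col = 0b101000 = 40; 40 != 41 -> empty
(155,84): row=0b10011011, col=0b1010100, row AND col = 0b10000 = 16; 16 != 84 -> empty
(54,4): row=0b110110, col=0b100, row AND col = 0b100 = 4; 4 == 4 -> filled
(100,65): row=0b1100100, col=0b1000001, row AND col = 0b1000000 = 64; 64 != 65 -> empty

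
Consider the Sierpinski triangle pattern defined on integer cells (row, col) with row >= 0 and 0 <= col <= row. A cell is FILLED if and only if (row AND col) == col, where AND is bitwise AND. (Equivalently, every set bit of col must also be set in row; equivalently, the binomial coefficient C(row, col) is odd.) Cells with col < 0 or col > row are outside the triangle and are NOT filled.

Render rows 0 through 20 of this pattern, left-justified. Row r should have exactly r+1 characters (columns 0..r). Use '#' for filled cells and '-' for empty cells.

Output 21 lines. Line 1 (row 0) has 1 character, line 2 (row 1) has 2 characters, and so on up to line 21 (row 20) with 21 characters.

r0=0: #
r1=1: ##
r2=10: #-#
r3=11: ####
r4=100: #---#
r5=101: ##--##
r6=110: #-#-#-#
r7=111: ########
r8=1000: #-------#
r9=1001: ##------##
r10=1010: #-#-----#-#
r11=1011: ####----####
r12=1100: #---#---#---#
r13=1101: ##--##--##--##
r14=1110: #-#-#-#-#-#-#-#
r15=1111: ################
r16=10000: #---------------#
r17=10001: ##--------------##
r18=10010: #-#-------------#-#
r19=10011: ####------------####
r20=10100: #---#-----------#---#

Answer: #
##
#-#
####
#---#
##--##
#-#-#-#
########
#-------#
##------##
#-#-----#-#
####----####
#---#---#---#
##--##--##--##
#-#-#-#-#-#-#-#
################
#---------------#
##--------------##
#-#-------------#-#
####------------####
#---#-----------#---#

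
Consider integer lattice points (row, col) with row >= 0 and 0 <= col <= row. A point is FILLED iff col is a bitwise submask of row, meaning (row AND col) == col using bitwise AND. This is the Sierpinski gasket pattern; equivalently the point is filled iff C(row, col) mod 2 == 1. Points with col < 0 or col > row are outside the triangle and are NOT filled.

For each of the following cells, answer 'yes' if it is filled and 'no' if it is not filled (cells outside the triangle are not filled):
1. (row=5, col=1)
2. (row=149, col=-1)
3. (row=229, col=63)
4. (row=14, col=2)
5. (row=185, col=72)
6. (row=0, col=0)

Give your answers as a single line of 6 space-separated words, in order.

Answer: yes no no yes no yes

Derivation:
(5,1): row=0b101, col=0b1, row AND col = 0b1 = 1; 1 == 1 -> filled
(149,-1): col outside [0, 149] -> not filled
(229,63): row=0b11100101, col=0b111111, row AND col = 0b100101 = 37; 37 != 63 -> empty
(14,2): row=0b1110, col=0b10, row AND col = 0b10 = 2; 2 == 2 -> filled
(185,72): row=0b10111001, col=0b1001000, row AND col = 0b1000 = 8; 8 != 72 -> empty
(0,0): row=0b0, col=0b0, row AND col = 0b0 = 0; 0 == 0 -> filled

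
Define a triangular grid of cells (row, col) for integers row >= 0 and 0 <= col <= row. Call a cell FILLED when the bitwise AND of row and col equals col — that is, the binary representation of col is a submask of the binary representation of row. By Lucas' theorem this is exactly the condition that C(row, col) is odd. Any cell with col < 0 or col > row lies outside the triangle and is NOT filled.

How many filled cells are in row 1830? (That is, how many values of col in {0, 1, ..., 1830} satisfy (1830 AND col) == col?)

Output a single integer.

Answer: 64

Derivation:
1830 in binary = 11100100110
popcount(1830) = number of 1-bits in 11100100110 = 6
A col c satisfies (1830 AND c) == c iff every set bit of c is also set in 1830; each of the 6 set bits of 1830 can independently be on or off in c.
count = 2^6 = 64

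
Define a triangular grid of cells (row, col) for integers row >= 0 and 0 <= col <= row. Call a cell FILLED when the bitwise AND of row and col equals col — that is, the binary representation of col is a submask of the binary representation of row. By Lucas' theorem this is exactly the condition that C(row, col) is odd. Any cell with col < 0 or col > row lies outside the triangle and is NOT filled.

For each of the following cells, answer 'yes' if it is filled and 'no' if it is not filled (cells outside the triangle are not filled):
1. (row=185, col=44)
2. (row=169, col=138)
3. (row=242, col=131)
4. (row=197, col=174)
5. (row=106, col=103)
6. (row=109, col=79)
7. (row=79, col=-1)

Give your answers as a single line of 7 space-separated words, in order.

(185,44): row=0b10111001, col=0b101100, row AND col = 0b101000 = 40; 40 != 44 -> empty
(169,138): row=0b10101001, col=0b10001010, row AND col = 0b10001000 = 136; 136 != 138 -> empty
(242,131): row=0b11110010, col=0b10000011, row AND col = 0b10000010 = 130; 130 != 131 -> empty
(197,174): row=0b11000101, col=0b10101110, row AND col = 0b10000100 = 132; 132 != 174 -> empty
(106,103): row=0b1101010, col=0b1100111, row AND col = 0b1100010 = 98; 98 != 103 -> empty
(109,79): row=0b1101101, col=0b1001111, row AND col = 0b1001101 = 77; 77 != 79 -> empty
(79,-1): col outside [0, 79] -> not filled

Answer: no no no no no no no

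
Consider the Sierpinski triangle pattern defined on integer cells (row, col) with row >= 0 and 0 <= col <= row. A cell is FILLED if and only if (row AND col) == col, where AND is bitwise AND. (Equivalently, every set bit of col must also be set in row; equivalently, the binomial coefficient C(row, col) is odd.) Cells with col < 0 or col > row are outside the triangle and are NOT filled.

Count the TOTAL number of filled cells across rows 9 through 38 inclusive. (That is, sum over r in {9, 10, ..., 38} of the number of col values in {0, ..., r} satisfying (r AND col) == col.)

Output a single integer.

r9=1001 pc2: +4 =4
r10=1010 pc2: +4 =8
r11=1011 pc3: +8 =16
r12=1100 pc2: +4 =20
r13=1101 pc3: +8 =28
r14=1110 pc3: +8 =36
r15=1111 pc4: +16 =52
r16=10000 pc1: +2 =54
r17=10001 pc2: +4 =58
r18=10010 pc2: +4 =62
r19=10011 pc3: +8 =70
r20=10100 pc2: +4 =74
r21=10101 pc3: +8 =82
r22=10110 pc3: +8 =90
r23=10111 pc4: +16 =106
r24=11000 pc2: +4 =110
r25=11001 pc3: +8 =118
r26=11010 pc3: +8 =126
r27=11011 pc4: +16 =142
r28=11100 pc3: +8 =150
r29=11101 pc4: +16 =166
r30=11110 pc4: +16 =182
r31=11111 pc5: +32 =214
r32=100000 pc1: +2 =216
r33=100001 pc2: +4 =220
r34=100010 pc2: +4 =224
r35=100011 pc3: +8 =232
r36=100100 pc2: +4 =236
r37=100101 pc3: +8 =244
r38=100110 pc3: +8 =252

Answer: 252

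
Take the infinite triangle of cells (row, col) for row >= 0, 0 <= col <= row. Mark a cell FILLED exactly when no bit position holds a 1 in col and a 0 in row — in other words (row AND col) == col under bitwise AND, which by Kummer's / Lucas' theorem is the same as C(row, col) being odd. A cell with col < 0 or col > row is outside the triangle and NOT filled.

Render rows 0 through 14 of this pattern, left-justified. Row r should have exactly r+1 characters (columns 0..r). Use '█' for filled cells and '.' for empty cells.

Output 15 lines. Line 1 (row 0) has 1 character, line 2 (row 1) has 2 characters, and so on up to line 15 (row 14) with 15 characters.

r0=0: █
r1=1: ██
r2=10: █.█
r3=11: ████
r4=100: █...█
r5=101: ██..██
r6=110: █.█.█.█
r7=111: ████████
r8=1000: █.......█
r9=1001: ██......██
r10=1010: █.█.....█.█
r11=1011: ████....████
r12=1100: █...█...█...█
r13=1101: ██..██..██..██
r14=1110: █.█.█.█.█.█.█.█

Answer: █
██
█.█
████
█...█
██..██
█.█.█.█
████████
█.......█
██......██
█.█.....█.█
████....████
█...█...█...█
██..██..██..██
█.█.█.█.█.█.█.█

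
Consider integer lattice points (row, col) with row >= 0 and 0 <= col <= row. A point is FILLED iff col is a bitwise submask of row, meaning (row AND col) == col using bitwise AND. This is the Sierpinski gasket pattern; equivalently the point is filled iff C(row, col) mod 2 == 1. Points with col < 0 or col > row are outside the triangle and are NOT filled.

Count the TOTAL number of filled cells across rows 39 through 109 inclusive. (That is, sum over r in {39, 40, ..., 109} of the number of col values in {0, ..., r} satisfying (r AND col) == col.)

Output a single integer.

r39=100111 pc4: +16 =16
r40=101000 pc2: +4 =20
r41=101001 pc3: +8 =28
r42=101010 pc3: +8 =36
r43=101011 pc4: +16 =52
r44=101100 pc3: +8 =60
r45=101101 pc4: +16 =76
r46=101110 pc4: +16 =92
r47=101111 pc5: +32 =124
r48=110000 pc2: +4 =128
r49=110001 pc3: +8 =136
r50=110010 pc3: +8 =144
r51=110011 pc4: +16 =160
r52=110100 pc3: +8 =168
r53=110101 pc4: +16 =184
r54=110110 pc4: +16 =200
r55=110111 pc5: +32 =232
r56=111000 pc3: +8 =240
r57=111001 pc4: +16 =256
r58=111010 pc4: +16 =272
r59=111011 pc5: +32 =304
r60=111100 pc4: +16 =320
r61=111101 pc5: +32 =352
r62=111110 pc5: +32 =384
r63=111111 pc6: +64 =448
r64=1000000 pc1: +2 =450
r65=1000001 pc2: +4 =454
r66=1000010 pc2: +4 =458
r67=1000011 pc3: +8 =466
r68=1000100 pc2: +4 =470
r69=1000101 pc3: +8 =478
r70=1000110 pc3: +8 =486
r71=1000111 pc4: +16 =502
r72=1001000 pc2: +4 =506
r73=1001001 pc3: +8 =514
r74=1001010 pc3: +8 =522
r75=1001011 pc4: +16 =538
r76=1001100 pc3: +8 =546
r77=1001101 pc4: +16 =562
r78=1001110 pc4: +16 =578
r79=1001111 pc5: +32 =610
r80=1010000 pc2: +4 =614
r81=1010001 pc3: +8 =622
r82=1010010 pc3: +8 =630
r83=1010011 pc4: +16 =646
r84=1010100 pc3: +8 =654
r85=1010101 pc4: +16 =670
r86=1010110 pc4: +16 =686
r87=1010111 pc5: +32 =718
r88=1011000 pc3: +8 =726
r89=1011001 pc4: +16 =742
r90=1011010 pc4: +16 =758
r91=1011011 pc5: +32 =790
r92=1011100 pc4: +16 =806
r93=1011101 pc5: +32 =838
r94=1011110 pc5: +32 =870
r95=1011111 pc6: +64 =934
r96=1100000 pc2: +4 =938
r97=1100001 pc3: +8 =946
r98=1100010 pc3: +8 =954
r99=1100011 pc4: +16 =970
r100=1100100 pc3: +8 =978
r101=1100101 pc4: +16 =994
r102=1100110 pc4: +16 =1010
r103=1100111 pc5: +32 =1042
r104=1101000 pc3: +8 =1050
r105=1101001 pc4: +16 =1066
r106=1101010 pc4: +16 =1082
r107=1101011 pc5: +32 =1114
r108=1101100 pc4: +16 =1130
r109=1101101 pc5: +32 =1162

Answer: 1162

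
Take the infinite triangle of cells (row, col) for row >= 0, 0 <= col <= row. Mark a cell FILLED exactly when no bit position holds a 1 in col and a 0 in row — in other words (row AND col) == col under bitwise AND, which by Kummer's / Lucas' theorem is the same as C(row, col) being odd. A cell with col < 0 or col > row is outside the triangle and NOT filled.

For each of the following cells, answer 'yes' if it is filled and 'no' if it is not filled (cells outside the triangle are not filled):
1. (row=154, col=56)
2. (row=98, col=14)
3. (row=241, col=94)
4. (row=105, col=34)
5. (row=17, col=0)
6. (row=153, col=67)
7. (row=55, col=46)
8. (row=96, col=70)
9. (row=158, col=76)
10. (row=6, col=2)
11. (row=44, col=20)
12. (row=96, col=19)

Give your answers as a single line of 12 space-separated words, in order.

(154,56): row=0b10011010, col=0b111000, row AND col = 0b11000 = 24; 24 != 56 -> empty
(98,14): row=0b1100010, col=0b1110, row AND col = 0b10 = 2; 2 != 14 -> empty
(241,94): row=0b11110001, col=0b1011110, row AND col = 0b1010000 = 80; 80 != 94 -> empty
(105,34): row=0b1101001, col=0b100010, row AND col = 0b100000 = 32; 32 != 34 -> empty
(17,0): row=0b10001, col=0b0, row AND col = 0b0 = 0; 0 == 0 -> filled
(153,67): row=0b10011001, col=0b1000011, row AND col = 0b1 = 1; 1 != 67 -> empty
(55,46): row=0b110111, col=0b101110, row AND col = 0b100110 = 38; 38 != 46 -> empty
(96,70): row=0b1100000, col=0b1000110, row AND col = 0b1000000 = 64; 64 != 70 -> empty
(158,76): row=0b10011110, col=0b1001100, row AND col = 0b1100 = 12; 12 != 76 -> empty
(6,2): row=0b110, col=0b10, row AND col = 0b10 = 2; 2 == 2 -> filled
(44,20): row=0b101100, col=0b10100, row AND col = 0b100 = 4; 4 != 20 -> empty
(96,19): row=0b1100000, col=0b10011, row AND col = 0b0 = 0; 0 != 19 -> empty

Answer: no no no no yes no no no no yes no no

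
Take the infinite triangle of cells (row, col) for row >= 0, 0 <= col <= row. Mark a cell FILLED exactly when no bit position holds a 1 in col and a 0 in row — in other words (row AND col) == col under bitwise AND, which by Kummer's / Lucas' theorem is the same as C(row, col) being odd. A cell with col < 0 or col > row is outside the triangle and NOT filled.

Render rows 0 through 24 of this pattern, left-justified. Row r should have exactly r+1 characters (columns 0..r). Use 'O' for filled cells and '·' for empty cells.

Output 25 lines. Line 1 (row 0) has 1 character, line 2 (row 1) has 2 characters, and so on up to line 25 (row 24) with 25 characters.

Answer: O
OO
O·O
OOOO
O···O
OO··OO
O·O·O·O
OOOOOOOO
O·······O
OO······OO
O·O·····O·O
OOOO····OOOO
O···O···O···O
OO··OO··OO··OO
O·O·O·O·O·O·O·O
OOOOOOOOOOOOOOOO
O···············O
OO··············OO
O·O·············O·O
OOOO············OOOO
O···O···········O···O
OO··OO··········OO··OO
O·O·O·O·········O·O·O·O
OOOOOOOO········OOOOOOOO
O·······O·······O·······O

Derivation:
r0=0: O
r1=1: OO
r2=10: O·O
r3=11: OOOO
r4=100: O···O
r5=101: OO··OO
r6=110: O·O·O·O
r7=111: OOOOOOOO
r8=1000: O·······O
r9=1001: OO······OO
r10=1010: O·O·····O·O
r11=1011: OOOO····OOOO
r12=1100: O···O···O···O
r13=1101: OO··OO··OO··OO
r14=1110: O·O·O·O·O·O·O·O
r15=1111: OOOOOOOOOOOOOOOO
r16=10000: O···············O
r17=10001: OO··············OO
r18=10010: O·O·············O·O
r19=10011: OOOO············OOOO
r20=10100: O···O···········O···O
r21=10101: OO··OO··········OO··OO
r22=10110: O·O·O·O·········O·O·O·O
r23=10111: OOOOOOOO········OOOOOOOO
r24=11000: O·······O·······O·······O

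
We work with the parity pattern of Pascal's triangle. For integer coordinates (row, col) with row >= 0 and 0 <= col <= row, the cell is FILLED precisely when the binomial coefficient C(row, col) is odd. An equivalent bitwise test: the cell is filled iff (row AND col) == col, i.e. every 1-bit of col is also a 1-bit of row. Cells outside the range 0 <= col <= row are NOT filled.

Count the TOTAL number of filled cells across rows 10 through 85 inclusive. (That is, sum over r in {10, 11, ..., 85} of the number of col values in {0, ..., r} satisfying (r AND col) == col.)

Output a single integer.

r10=1010 pc2: +4 =4
r11=1011 pc3: +8 =12
r12=1100 pc2: +4 =16
r13=1101 pc3: +8 =24
r14=1110 pc3: +8 =32
r15=1111 pc4: +16 =48
r16=10000 pc1: +2 =50
r17=10001 pc2: +4 =54
r18=10010 pc2: +4 =58
r19=10011 pc3: +8 =66
r20=10100 pc2: +4 =70
r21=10101 pc3: +8 =78
r22=10110 pc3: +8 =86
r23=10111 pc4: +16 =102
r24=11000 pc2: +4 =106
r25=11001 pc3: +8 =114
r26=11010 pc3: +8 =122
r27=11011 pc4: +16 =138
r28=11100 pc3: +8 =146
r29=11101 pc4: +16 =162
r30=11110 pc4: +16 =178
r31=11111 pc5: +32 =210
r32=100000 pc1: +2 =212
r33=100001 pc2: +4 =216
r34=100010 pc2: +4 =220
r35=100011 pc3: +8 =228
r36=100100 pc2: +4 =232
r37=100101 pc3: +8 =240
r38=100110 pc3: +8 =248
r39=100111 pc4: +16 =264
r40=101000 pc2: +4 =268
r41=101001 pc3: +8 =276
r42=101010 pc3: +8 =284
r43=101011 pc4: +16 =300
r44=101100 pc3: +8 =308
r45=101101 pc4: +16 =324
r46=101110 pc4: +16 =340
r47=101111 pc5: +32 =372
r48=110000 pc2: +4 =376
r49=110001 pc3: +8 =384
r50=110010 pc3: +8 =392
r51=110011 pc4: +16 =408
r52=110100 pc3: +8 =416
r53=110101 pc4: +16 =432
r54=110110 pc4: +16 =448
r55=110111 pc5: +32 =480
r56=111000 pc3: +8 =488
r57=111001 pc4: +16 =504
r58=111010 pc4: +16 =520
r59=111011 pc5: +32 =552
r60=111100 pc4: +16 =568
r61=111101 pc5: +32 =600
r62=111110 pc5: +32 =632
r63=111111 pc6: +64 =696
r64=1000000 pc1: +2 =698
r65=1000001 pc2: +4 =702
r66=1000010 pc2: +4 =706
r67=1000011 pc3: +8 =714
r68=1000100 pc2: +4 =718
r69=1000101 pc3: +8 =726
r70=1000110 pc3: +8 =734
r71=1000111 pc4: +16 =750
r72=1001000 pc2: +4 =754
r73=1001001 pc3: +8 =762
r74=1001010 pc3: +8 =770
r75=1001011 pc4: +16 =786
r76=1001100 pc3: +8 =794
r77=1001101 pc4: +16 =810
r78=1001110 pc4: +16 =826
r79=1001111 pc5: +32 =858
r80=1010000 pc2: +4 =862
r81=1010001 pc3: +8 =870
r82=1010010 pc3: +8 =878
r83=1010011 pc4: +16 =894
r84=1010100 pc3: +8 =902
r85=1010101 pc4: +16 =918

Answer: 918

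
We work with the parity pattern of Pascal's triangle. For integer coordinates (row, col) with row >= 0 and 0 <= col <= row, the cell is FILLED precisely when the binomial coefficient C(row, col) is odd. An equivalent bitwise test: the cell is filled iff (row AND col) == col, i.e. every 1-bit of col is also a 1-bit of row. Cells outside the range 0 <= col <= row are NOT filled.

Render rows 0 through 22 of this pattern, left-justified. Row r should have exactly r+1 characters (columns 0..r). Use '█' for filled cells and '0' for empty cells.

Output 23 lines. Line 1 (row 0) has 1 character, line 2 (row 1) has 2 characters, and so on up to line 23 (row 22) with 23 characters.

Answer: █
██
█0█
████
█000█
██00██
█0█0█0█
████████
█0000000█
██000000██
█0█00000█0█
████0000████
█000█000█000█
██00██00██00██
█0█0█0█0█0█0█0█
████████████████
█000000000000000█
██00000000000000██
█0█0000000000000█0█
████000000000000████
█000█00000000000█000█
██00██0000000000██00██
█0█0█0█000000000█0█0█0█

Derivation:
r0=0: █
r1=1: ██
r2=10: █0█
r3=11: ████
r4=100: █000█
r5=101: ██00██
r6=110: █0█0█0█
r7=111: ████████
r8=1000: █0000000█
r9=1001: ██000000██
r10=1010: █0█00000█0█
r11=1011: ████0000████
r12=1100: █000█000█000█
r13=1101: ██00██00██00██
r14=1110: █0█0█0█0█0█0█0█
r15=1111: ████████████████
r16=10000: █000000000000000█
r17=10001: ██00000000000000██
r18=10010: █0█0000000000000█0█
r19=10011: ████000000000000████
r20=10100: █000█00000000000█000█
r21=10101: ██00██0000000000██00██
r22=10110: █0█0█0█000000000█0█0█0█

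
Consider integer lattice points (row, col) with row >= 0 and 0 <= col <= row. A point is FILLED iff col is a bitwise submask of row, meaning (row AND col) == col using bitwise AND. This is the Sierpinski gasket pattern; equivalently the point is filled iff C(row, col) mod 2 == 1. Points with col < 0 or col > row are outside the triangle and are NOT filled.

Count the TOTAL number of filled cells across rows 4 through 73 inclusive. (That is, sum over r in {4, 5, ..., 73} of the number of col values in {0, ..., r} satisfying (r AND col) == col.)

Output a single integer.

Answer: 786

Derivation:
r4=100 pc1: +2 =2
r5=101 pc2: +4 =6
r6=110 pc2: +4 =10
r7=111 pc3: +8 =18
r8=1000 pc1: +2 =20
r9=1001 pc2: +4 =24
r10=1010 pc2: +4 =28
r11=1011 pc3: +8 =36
r12=1100 pc2: +4 =40
r13=1101 pc3: +8 =48
r14=1110 pc3: +8 =56
r15=1111 pc4: +16 =72
r16=10000 pc1: +2 =74
r17=10001 pc2: +4 =78
r18=10010 pc2: +4 =82
r19=10011 pc3: +8 =90
r20=10100 pc2: +4 =94
r21=10101 pc3: +8 =102
r22=10110 pc3: +8 =110
r23=10111 pc4: +16 =126
r24=11000 pc2: +4 =130
r25=11001 pc3: +8 =138
r26=11010 pc3: +8 =146
r27=11011 pc4: +16 =162
r28=11100 pc3: +8 =170
r29=11101 pc4: +16 =186
r30=11110 pc4: +16 =202
r31=11111 pc5: +32 =234
r32=100000 pc1: +2 =236
r33=100001 pc2: +4 =240
r34=100010 pc2: +4 =244
r35=100011 pc3: +8 =252
r36=100100 pc2: +4 =256
r37=100101 pc3: +8 =264
r38=100110 pc3: +8 =272
r39=100111 pc4: +16 =288
r40=101000 pc2: +4 =292
r41=101001 pc3: +8 =300
r42=101010 pc3: +8 =308
r43=101011 pc4: +16 =324
r44=101100 pc3: +8 =332
r45=101101 pc4: +16 =348
r46=101110 pc4: +16 =364
r47=101111 pc5: +32 =396
r48=110000 pc2: +4 =400
r49=110001 pc3: +8 =408
r50=110010 pc3: +8 =416
r51=110011 pc4: +16 =432
r52=110100 pc3: +8 =440
r53=110101 pc4: +16 =456
r54=110110 pc4: +16 =472
r55=110111 pc5: +32 =504
r56=111000 pc3: +8 =512
r57=111001 pc4: +16 =528
r58=111010 pc4: +16 =544
r59=111011 pc5: +32 =576
r60=111100 pc4: +16 =592
r61=111101 pc5: +32 =624
r62=111110 pc5: +32 =656
r63=111111 pc6: +64 =720
r64=1000000 pc1: +2 =722
r65=1000001 pc2: +4 =726
r66=1000010 pc2: +4 =730
r67=1000011 pc3: +8 =738
r68=1000100 pc2: +4 =742
r69=1000101 pc3: +8 =750
r70=1000110 pc3: +8 =758
r71=1000111 pc4: +16 =774
r72=1001000 pc2: +4 =778
r73=1001001 pc3: +8 =786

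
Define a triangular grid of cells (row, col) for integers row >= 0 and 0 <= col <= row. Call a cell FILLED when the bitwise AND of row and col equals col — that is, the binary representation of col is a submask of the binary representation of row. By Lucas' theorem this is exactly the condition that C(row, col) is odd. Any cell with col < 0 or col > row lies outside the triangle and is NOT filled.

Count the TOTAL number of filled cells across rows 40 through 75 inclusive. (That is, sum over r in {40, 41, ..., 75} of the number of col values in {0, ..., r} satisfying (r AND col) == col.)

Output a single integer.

Answer: 522

Derivation:
r40=101000 pc2: +4 =4
r41=101001 pc3: +8 =12
r42=101010 pc3: +8 =20
r43=101011 pc4: +16 =36
r44=101100 pc3: +8 =44
r45=101101 pc4: +16 =60
r46=101110 pc4: +16 =76
r47=101111 pc5: +32 =108
r48=110000 pc2: +4 =112
r49=110001 pc3: +8 =120
r50=110010 pc3: +8 =128
r51=110011 pc4: +16 =144
r52=110100 pc3: +8 =152
r53=110101 pc4: +16 =168
r54=110110 pc4: +16 =184
r55=110111 pc5: +32 =216
r56=111000 pc3: +8 =224
r57=111001 pc4: +16 =240
r58=111010 pc4: +16 =256
r59=111011 pc5: +32 =288
r60=111100 pc4: +16 =304
r61=111101 pc5: +32 =336
r62=111110 pc5: +32 =368
r63=111111 pc6: +64 =432
r64=1000000 pc1: +2 =434
r65=1000001 pc2: +4 =438
r66=1000010 pc2: +4 =442
r67=1000011 pc3: +8 =450
r68=1000100 pc2: +4 =454
r69=1000101 pc3: +8 =462
r70=1000110 pc3: +8 =470
r71=1000111 pc4: +16 =486
r72=1001000 pc2: +4 =490
r73=1001001 pc3: +8 =498
r74=1001010 pc3: +8 =506
r75=1001011 pc4: +16 =522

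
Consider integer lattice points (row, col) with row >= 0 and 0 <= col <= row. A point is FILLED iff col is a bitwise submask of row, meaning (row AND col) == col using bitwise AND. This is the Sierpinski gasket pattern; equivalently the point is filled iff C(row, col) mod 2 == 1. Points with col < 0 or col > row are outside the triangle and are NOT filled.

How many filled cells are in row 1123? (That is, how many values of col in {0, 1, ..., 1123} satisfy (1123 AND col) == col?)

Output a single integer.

Answer: 32

Derivation:
1123 in binary = 10001100011
popcount(1123) = number of 1-bits in 10001100011 = 5
A col c satisfies (1123 AND c) == c iff every set bit of c is also set in 1123; each of the 5 set bits of 1123 can independently be on or off in c.
count = 2^5 = 32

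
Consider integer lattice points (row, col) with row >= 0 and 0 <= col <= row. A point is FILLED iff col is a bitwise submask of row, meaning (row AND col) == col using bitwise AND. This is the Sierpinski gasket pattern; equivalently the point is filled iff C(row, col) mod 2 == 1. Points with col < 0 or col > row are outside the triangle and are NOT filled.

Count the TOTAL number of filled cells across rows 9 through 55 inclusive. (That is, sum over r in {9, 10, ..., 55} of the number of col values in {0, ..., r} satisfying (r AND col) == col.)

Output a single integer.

r9=1001 pc2: +4 =4
r10=1010 pc2: +4 =8
r11=1011 pc3: +8 =16
r12=1100 pc2: +4 =20
r13=1101 pc3: +8 =28
r14=1110 pc3: +8 =36
r15=1111 pc4: +16 =52
r16=10000 pc1: +2 =54
r17=10001 pc2: +4 =58
r18=10010 pc2: +4 =62
r19=10011 pc3: +8 =70
r20=10100 pc2: +4 =74
r21=10101 pc3: +8 =82
r22=10110 pc3: +8 =90
r23=10111 pc4: +16 =106
r24=11000 pc2: +4 =110
r25=11001 pc3: +8 =118
r26=11010 pc3: +8 =126
r27=11011 pc4: +16 =142
r28=11100 pc3: +8 =150
r29=11101 pc4: +16 =166
r30=11110 pc4: +16 =182
r31=11111 pc5: +32 =214
r32=100000 pc1: +2 =216
r33=100001 pc2: +4 =220
r34=100010 pc2: +4 =224
r35=100011 pc3: +8 =232
r36=100100 pc2: +4 =236
r37=100101 pc3: +8 =244
r38=100110 pc3: +8 =252
r39=100111 pc4: +16 =268
r40=101000 pc2: +4 =272
r41=101001 pc3: +8 =280
r42=101010 pc3: +8 =288
r43=101011 pc4: +16 =304
r44=101100 pc3: +8 =312
r45=101101 pc4: +16 =328
r46=101110 pc4: +16 =344
r47=101111 pc5: +32 =376
r48=110000 pc2: +4 =380
r49=110001 pc3: +8 =388
r50=110010 pc3: +8 =396
r51=110011 pc4: +16 =412
r52=110100 pc3: +8 =420
r53=110101 pc4: +16 =436
r54=110110 pc4: +16 =452
r55=110111 pc5: +32 =484

Answer: 484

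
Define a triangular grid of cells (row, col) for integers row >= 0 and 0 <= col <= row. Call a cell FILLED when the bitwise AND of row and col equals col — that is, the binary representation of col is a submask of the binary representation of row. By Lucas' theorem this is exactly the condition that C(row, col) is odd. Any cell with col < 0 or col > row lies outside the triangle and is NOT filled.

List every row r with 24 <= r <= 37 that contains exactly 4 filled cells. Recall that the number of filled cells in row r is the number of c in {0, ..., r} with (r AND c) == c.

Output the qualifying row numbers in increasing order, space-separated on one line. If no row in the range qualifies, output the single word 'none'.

Answer: 24 33 34 36

Derivation:
Row r has 2^popcount(r) filled cells, so we need popcount(r) = log2(4) = 2.
Scan r = 24..37 and keep those with exactly 2 one-bits:
r=24=11000 popcount=2 -> KEEP
r=25=11001 popcount=3 -> skip
r=26=11010 popcount=3 -> skip
r=27=11011 popcount=4 -> skip
r=28=11100 popcount=3 -> skip
r=29=11101 popcount=4 -> skip
r=30=11110 popcount=4 -> skip
r=31=11111 popcount=5 -> skip
r=32=100000 popcount=1 -> skip
r=33=100001 popcount=2 -> KEEP
r=34=100010 popcount=2 -> KEEP
r=35=100011 popcount=3 -> skip
r=36=100100 popcount=2 -> KEEP
r=37=100101 popcount=3 -> skip
Kept rows: 24 33 34 36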